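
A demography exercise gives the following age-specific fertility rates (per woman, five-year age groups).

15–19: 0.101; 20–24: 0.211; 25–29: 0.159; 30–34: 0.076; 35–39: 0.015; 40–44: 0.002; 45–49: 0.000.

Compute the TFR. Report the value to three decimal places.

2.820

Sum of ASFRs = 0.101 + 0.211 + 0.159 + 0.076 + 0.015 + 0.002 + 0.000 = 0.564
TFR = 5 × 0.564 = 2.82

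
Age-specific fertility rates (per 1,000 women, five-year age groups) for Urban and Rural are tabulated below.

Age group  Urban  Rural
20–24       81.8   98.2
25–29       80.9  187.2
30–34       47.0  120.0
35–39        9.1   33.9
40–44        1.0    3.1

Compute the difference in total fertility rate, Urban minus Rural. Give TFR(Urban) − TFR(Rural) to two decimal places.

Urban:
  Sum of ASFRs = 81.8 + 80.9 + 47.0 + 9.1 + 1.0 = 219.8
  TFR = 5 × 219.8 / 1000 = 1.099
Rural:
  Sum of ASFRs = 98.2 + 187.2 + 120.0 + 33.9 + 3.1 = 442.4
  TFR = 5 × 442.4 / 1000 = 2.212
Difference = 1.099 − 2.212 = -1.113

-1.11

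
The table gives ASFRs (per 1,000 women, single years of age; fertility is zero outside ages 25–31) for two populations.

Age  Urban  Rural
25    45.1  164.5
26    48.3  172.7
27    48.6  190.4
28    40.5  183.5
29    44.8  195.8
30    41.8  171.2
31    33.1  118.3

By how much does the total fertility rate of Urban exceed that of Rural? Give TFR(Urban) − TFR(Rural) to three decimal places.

Urban:
  Sum of ASFRs = 45.1 + 48.3 + 48.6 + 40.5 + 44.8 + 41.8 + 33.1 = 302.2
  TFR = 302.2 / 1000 = 0.3022
Rural:
  Sum of ASFRs = 164.5 + 172.7 + 190.4 + 183.5 + 195.8 + 171.2 + 118.3 = 1196.4
  TFR = 1196.4 / 1000 = 1.1964
Difference = 0.3022 − 1.1964 = -0.8942

-0.894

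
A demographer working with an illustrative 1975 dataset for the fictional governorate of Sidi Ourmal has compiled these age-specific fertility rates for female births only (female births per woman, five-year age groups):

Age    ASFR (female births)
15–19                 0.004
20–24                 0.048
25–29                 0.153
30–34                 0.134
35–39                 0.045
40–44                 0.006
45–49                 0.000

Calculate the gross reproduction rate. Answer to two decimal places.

1.95

Sum of female ASFRs = 0.004 + 0.048 + 0.153 + 0.134 + 0.045 + 0.006 + 0.000 = 0.390
GRR = 5 × 0.390 = 1.95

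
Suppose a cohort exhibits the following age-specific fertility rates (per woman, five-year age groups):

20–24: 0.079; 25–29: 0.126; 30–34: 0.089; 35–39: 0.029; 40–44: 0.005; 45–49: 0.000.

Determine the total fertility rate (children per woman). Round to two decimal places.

1.64

Sum of ASFRs = 0.079 + 0.126 + 0.089 + 0.029 + 0.005 + 0.000 = 0.328
TFR = 5 × 0.328 = 1.64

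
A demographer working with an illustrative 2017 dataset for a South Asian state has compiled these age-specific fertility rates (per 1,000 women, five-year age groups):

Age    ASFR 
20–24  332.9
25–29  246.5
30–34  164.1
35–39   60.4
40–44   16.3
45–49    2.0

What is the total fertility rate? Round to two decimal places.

Sum of ASFRs = 332.9 + 246.5 + 164.1 + 60.4 + 16.3 + 2.0 = 822.2
TFR = 5 × 822.2 / 1000 = 4.111

4.11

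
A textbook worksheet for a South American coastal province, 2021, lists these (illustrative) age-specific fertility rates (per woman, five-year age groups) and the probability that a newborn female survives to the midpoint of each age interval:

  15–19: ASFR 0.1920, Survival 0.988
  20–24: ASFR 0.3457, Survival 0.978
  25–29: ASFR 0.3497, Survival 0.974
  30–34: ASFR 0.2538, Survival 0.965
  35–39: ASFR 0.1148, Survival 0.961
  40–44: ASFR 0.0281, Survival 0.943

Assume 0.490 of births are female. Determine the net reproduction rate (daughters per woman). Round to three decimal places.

Proportion female at birth = 0.490.
Weighting each age-specific rate by interval width and survival:
  15–19: 5 × 0.1920 × 0.988 = 0.94848
  20–24: 5 × 0.3457 × 0.978 = 1.69047
  25–29: 5 × 0.3497 × 0.974 = 1.70304
  30–34: 5 × 0.2538 × 0.965 = 1.22459
  35–39: 5 × 0.1148 × 0.961 = 0.55161
  40–44: 5 × 0.0281 × 0.943 = 0.13249
Sum = 6.25068
NRR = 0.490 × 6.25068 = 3.06283

3.063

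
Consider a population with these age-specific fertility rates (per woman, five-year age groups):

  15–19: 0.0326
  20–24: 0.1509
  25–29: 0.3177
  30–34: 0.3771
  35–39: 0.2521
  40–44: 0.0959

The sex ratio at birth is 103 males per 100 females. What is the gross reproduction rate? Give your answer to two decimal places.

Proportion female at birth = 100 / (100 + 103) = 0.49261.
Sum of ASFRs = 0.0326 + 0.1509 + 0.3177 + 0.3771 + 0.2521 + 0.0959 = 1.2263
TFR = 5 × 1.2263 = 6.1315
GRR = 0.49261 × 6.1315 = 3.02044

3.02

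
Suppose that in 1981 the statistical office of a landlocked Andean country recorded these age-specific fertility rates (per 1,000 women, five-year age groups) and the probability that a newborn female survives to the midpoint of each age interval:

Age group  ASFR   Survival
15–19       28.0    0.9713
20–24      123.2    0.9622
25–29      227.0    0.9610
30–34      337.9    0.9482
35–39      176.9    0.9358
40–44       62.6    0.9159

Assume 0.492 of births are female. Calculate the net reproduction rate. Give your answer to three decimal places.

Proportion female at birth = 0.492.
Per-age-group product (5 × ASFR × survival probability):
  15–19: 5 × 28.0/1000 × 0.9713 = 0.13598
  20–24: 5 × 123.2/1000 × 0.9622 = 0.59272
  25–29: 5 × 227.0/1000 × 0.9610 = 1.09074
  30–34: 5 × 337.9/1000 × 0.9482 = 1.60198
  35–39: 5 × 176.9/1000 × 0.9358 = 0.82772
  40–44: 5 × 62.6/1000 × 0.9159 = 0.28668
Sum = 4.53582
NRR = 0.492 × 4.53582 = 2.23162

2.232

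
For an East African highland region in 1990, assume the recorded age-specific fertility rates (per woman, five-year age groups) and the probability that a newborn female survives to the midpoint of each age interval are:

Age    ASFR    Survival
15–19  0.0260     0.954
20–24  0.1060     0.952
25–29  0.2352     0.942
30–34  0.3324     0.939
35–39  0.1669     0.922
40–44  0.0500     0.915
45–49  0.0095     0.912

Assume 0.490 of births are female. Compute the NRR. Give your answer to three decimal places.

Proportion female at birth = 0.490.
Survival-weighted fertility by age (5·fₓ·Sₓ):
  15–19: 5 × 0.0260 × 0.954 = 0.12402
  20–24: 5 × 0.1060 × 0.952 = 0.50456
  25–29: 5 × 0.2352 × 0.942 = 1.10779
  30–34: 5 × 0.3324 × 0.939 = 1.56062
  35–39: 5 × 0.1669 × 0.922 = 0.76941
  40–44: 5 × 0.0500 × 0.915 = 0.22875
  45–49: 5 × 0.0095 × 0.912 = 0.04332
Sum = 4.33847
NRR = 0.490 × 4.33847 = 2.12585

2.126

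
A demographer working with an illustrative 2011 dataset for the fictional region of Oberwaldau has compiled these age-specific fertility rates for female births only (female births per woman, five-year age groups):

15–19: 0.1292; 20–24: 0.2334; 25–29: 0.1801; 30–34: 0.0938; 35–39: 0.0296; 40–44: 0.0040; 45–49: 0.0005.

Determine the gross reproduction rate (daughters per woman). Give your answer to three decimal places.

Sum of female ASFRs = 0.1292 + 0.2334 + 0.1801 + 0.0938 + 0.0296 + 0.0040 + 0.0005 = 0.6706
GRR = 5 × 0.6706 = 3.353

3.353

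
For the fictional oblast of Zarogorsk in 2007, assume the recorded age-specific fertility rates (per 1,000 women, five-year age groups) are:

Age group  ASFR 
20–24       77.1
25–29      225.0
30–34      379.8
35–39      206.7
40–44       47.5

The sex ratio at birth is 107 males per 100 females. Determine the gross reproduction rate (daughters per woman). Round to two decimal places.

Proportion female at birth = 100 / (100 + 107) = 0.48309.
Sum of ASFRs = 77.1 + 225.0 + 379.8 + 206.7 + 47.5 = 936.1
TFR = 5 × 936.1 / 1000 = 4.6805
GRR = 0.48309 × 4.6805 = 2.26110

2.26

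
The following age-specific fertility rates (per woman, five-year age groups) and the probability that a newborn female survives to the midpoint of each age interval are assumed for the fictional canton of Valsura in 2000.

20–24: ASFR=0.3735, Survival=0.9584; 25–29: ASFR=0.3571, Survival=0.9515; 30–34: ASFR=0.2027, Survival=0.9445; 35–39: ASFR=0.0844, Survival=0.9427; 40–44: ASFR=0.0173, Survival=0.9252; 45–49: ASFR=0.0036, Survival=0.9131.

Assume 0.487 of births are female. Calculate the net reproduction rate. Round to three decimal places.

Proportion female at birth = 0.487.
Weighting each age-specific rate by interval width and survival:
  20–24: 5 × 0.3735 × 0.9584 = 1.78981
  25–29: 5 × 0.3571 × 0.9515 = 1.69890
  30–34: 5 × 0.2027 × 0.9445 = 0.95725
  35–39: 5 × 0.0844 × 0.9427 = 0.39782
  40–44: 5 × 0.0173 × 0.9252 = 0.08003
  45–49: 5 × 0.0036 × 0.9131 = 0.01644
Sum = 4.94025
NRR = 0.487 × 4.94025 = 2.40590

2.406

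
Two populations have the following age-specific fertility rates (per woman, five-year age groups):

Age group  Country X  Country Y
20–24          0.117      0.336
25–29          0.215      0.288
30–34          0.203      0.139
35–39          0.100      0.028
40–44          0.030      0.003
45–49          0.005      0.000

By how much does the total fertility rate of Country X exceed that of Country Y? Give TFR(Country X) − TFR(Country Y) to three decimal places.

-0.620

Country X:
  Sum of ASFRs = 0.117 + 0.215 + 0.203 + 0.100 + 0.030 + 0.005 = 0.670
  TFR = 5 × 0.670 = 3.35
Country Y:
  Sum of ASFRs = 0.336 + 0.288 + 0.139 + 0.028 + 0.003 + 0.000 = 0.794
  TFR = 5 × 0.794 = 3.97
Difference = 3.35 − 3.97 = -0.62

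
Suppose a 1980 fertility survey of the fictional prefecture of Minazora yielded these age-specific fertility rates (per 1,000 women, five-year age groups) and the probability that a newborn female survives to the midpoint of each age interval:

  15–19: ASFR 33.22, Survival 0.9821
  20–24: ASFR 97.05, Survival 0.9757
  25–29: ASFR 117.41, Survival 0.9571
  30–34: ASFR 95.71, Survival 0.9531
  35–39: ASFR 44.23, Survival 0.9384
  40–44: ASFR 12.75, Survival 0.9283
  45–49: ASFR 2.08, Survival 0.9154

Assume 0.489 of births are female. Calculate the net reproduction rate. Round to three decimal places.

0.944

Proportion female at birth = 0.489.
Weighting each age-specific rate by interval width and survival:
  15–19: 5 × 33.22/1000 × 0.9821 = 0.16313
  20–24: 5 × 97.05/1000 × 0.9757 = 0.47346
  25–29: 5 × 117.41/1000 × 0.9571 = 0.56187
  30–34: 5 × 95.71/1000 × 0.9531 = 0.45611
  35–39: 5 × 44.23/1000 × 0.9384 = 0.20753
  40–44: 5 × 12.75/1000 × 0.9283 = 0.05918
  45–49: 5 × 2.08/1000 × 0.9154 = 0.00952
Sum = 1.93080
NRR = 0.489 × 1.93080 = 0.94416
NRR < 1, so the cohort does not fully replace itself.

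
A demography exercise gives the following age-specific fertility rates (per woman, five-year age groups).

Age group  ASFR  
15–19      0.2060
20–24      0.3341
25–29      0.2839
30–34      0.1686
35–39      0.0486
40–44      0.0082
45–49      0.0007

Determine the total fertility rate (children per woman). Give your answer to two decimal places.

Sum of ASFRs = 0.2060 + 0.3341 + 0.2839 + 0.1686 + 0.0486 + 0.0082 + 0.0007 = 1.0501
TFR = 5 × 1.0501 = 5.2505

5.25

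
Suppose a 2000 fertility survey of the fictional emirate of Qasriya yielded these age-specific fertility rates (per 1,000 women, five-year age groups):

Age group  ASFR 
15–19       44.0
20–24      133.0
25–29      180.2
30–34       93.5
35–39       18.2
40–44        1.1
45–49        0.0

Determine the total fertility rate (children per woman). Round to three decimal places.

2.350

Sum of ASFRs = 44.0 + 133.0 + 180.2 + 93.5 + 18.2 + 1.1 + 0.0 = 470.0
TFR = 5 × 470.0 / 1000 = 2.35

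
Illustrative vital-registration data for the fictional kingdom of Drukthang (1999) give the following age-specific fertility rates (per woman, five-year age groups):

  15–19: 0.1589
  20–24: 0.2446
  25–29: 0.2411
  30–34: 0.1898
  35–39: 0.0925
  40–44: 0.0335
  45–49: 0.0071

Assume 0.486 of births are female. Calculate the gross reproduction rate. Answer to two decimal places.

Proportion female at birth = 0.486.
Sum of ASFRs = 0.1589 + 0.2446 + 0.2411 + 0.1898 + 0.0925 + 0.0335 + 0.0071 = 0.9675
TFR = 5 × 0.9675 = 4.8375
GRR = 0.486 × 4.8375 = 2.35103

2.35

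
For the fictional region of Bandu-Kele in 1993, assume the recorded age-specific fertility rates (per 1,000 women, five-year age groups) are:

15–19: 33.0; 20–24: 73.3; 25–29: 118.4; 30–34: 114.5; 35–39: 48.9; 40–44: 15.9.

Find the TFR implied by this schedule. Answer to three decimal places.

Sum of ASFRs = 33.0 + 73.3 + 118.4 + 114.5 + 48.9 + 15.9 = 404.0
TFR = 5 × 404.0 / 1000 = 2.02

2.020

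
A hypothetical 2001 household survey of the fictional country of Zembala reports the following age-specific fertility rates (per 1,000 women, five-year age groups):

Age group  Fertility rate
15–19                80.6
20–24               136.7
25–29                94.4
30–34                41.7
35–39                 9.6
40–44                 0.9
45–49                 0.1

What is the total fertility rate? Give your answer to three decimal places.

1.820

Sum of ASFRs = 80.6 + 136.7 + 94.4 + 41.7 + 9.6 + 0.9 + 0.1 = 364.0
TFR = 5 × 364.0 / 1000 = 1.82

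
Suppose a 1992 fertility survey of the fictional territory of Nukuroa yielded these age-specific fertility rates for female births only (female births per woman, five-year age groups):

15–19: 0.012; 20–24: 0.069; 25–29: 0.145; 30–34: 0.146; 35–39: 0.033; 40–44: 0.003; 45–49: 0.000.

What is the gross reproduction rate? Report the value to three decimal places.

Sum of female ASFRs = 0.012 + 0.069 + 0.145 + 0.146 + 0.033 + 0.003 + 0.000 = 0.408
GRR = 5 × 0.408 = 2.04

2.040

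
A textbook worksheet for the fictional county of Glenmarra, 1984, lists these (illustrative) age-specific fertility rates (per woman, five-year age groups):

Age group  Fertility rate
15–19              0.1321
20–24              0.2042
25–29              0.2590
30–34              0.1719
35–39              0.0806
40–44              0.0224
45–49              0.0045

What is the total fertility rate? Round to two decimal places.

Sum of ASFRs = 0.1321 + 0.2042 + 0.2590 + 0.1719 + 0.0806 + 0.0224 + 0.0045 = 0.8747
TFR = 5 × 0.8747 = 4.3735

4.37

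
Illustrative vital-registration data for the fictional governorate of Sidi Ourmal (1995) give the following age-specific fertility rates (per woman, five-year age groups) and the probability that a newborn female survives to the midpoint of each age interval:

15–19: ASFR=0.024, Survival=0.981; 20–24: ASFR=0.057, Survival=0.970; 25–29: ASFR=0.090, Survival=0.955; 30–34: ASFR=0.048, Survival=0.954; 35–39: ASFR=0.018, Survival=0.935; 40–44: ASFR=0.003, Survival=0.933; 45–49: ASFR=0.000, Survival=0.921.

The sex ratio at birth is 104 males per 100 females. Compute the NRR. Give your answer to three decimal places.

0.564

Proportion female at birth = 100 / (100 + 104) = 0.49020.
Each age group contributes 5 × ASFR × survival:
  15–19: 5 × 0.024 × 0.981 = 0.11772
  20–24: 5 × 0.057 × 0.970 = 0.27645
  25–29: 5 × 0.090 × 0.955 = 0.42975
  30–34: 5 × 0.048 × 0.954 = 0.22896
  35–39: 5 × 0.018 × 0.935 = 0.08415
  40–44: 5 × 0.003 × 0.933 = 0.01400
  45–49: 5 × 0.000 × 0.921 = 0.00000
Sum = 1.15103
NRR = 0.49020 × 1.15103 = 0.56423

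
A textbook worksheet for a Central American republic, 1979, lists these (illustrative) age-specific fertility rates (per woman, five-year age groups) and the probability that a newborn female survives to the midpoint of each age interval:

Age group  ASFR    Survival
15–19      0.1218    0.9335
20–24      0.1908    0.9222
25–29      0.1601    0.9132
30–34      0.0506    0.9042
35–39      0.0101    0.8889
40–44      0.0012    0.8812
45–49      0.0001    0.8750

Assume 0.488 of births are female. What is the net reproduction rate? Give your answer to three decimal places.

Proportion female at birth = 0.488.
Survival-weighted fertility by age (5·fₓ·Sₓ):
  15–19: 5 × 0.1218 × 0.9335 = 0.56850
  20–24: 5 × 0.1908 × 0.9222 = 0.87978
  25–29: 5 × 0.1601 × 0.9132 = 0.73102
  30–34: 5 × 0.0506 × 0.9042 = 0.22876
  35–39: 5 × 0.0101 × 0.8889 = 0.04489
  40–44: 5 × 0.0012 × 0.8812 = 0.00529
  45–49: 5 × 0.0001 × 0.8750 = 0.00044
Sum = 2.45868
NRR = 0.488 × 2.45868 = 1.19984
With NRR above 1 the population is above replacement fertility.

1.200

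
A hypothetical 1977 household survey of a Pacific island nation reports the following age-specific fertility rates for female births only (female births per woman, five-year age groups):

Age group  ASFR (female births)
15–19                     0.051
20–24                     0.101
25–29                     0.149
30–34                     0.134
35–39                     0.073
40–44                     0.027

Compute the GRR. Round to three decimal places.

2.675

Sum of female ASFRs = 0.051 + 0.101 + 0.149 + 0.134 + 0.073 + 0.027 = 0.535
GRR = 5 × 0.535 = 2.675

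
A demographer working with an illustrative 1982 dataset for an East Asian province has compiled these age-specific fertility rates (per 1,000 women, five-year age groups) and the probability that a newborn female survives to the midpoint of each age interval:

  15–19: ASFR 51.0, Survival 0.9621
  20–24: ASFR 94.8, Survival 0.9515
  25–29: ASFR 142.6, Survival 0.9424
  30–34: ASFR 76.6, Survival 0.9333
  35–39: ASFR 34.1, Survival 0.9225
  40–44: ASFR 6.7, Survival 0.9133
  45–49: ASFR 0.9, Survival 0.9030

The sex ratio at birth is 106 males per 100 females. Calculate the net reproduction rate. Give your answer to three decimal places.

0.931

Proportion female at birth = 100 / (100 + 106) = 0.48544.
Survival-weighted fertility by age (5·fₓ·Sₓ):
  15–19: 5 × 51.0/1000 × 0.9621 = 0.24534
  20–24: 5 × 94.8/1000 × 0.9515 = 0.45101
  25–29: 5 × 142.6/1000 × 0.9424 = 0.67193
  30–34: 5 × 76.6/1000 × 0.9333 = 0.35745
  35–39: 5 × 34.1/1000 × 0.9225 = 0.15729
  40–44: 5 × 6.7/1000 × 0.9133 = 0.03060
  45–49: 5 × 0.9/1000 × 0.9030 = 0.00406
Sum = 1.91768
NRR = 0.48544 × 1.91768 = 0.93092
NRR < 1, so the cohort does not fully replace itself.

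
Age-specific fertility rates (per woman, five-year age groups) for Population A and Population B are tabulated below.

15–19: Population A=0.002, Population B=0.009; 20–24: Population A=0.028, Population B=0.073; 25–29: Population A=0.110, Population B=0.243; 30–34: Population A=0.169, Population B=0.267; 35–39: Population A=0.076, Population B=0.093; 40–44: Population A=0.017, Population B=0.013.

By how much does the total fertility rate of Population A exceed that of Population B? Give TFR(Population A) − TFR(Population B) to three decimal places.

Population A:
  Sum of ASFRs = 0.002 + 0.028 + 0.110 + 0.169 + 0.076 + 0.017 = 0.402
  TFR = 5 × 0.402 = 2.01
Population B:
  Sum of ASFRs = 0.009 + 0.073 + 0.243 + 0.267 + 0.093 + 0.013 = 0.698
  TFR = 5 × 0.698 = 3.49
Difference = 2.01 − 3.49 = -1.48

-1.480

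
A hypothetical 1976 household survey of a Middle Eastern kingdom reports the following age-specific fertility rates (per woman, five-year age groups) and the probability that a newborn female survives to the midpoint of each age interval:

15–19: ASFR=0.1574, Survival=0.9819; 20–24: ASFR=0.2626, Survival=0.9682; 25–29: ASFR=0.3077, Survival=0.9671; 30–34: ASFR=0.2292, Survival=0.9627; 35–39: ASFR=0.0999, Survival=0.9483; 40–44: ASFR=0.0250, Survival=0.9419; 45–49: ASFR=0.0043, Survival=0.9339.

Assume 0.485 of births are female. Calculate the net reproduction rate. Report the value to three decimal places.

Proportion female at birth = 0.485.
Survival-weighted fertility by age (5·fₓ·Sₓ):
  15–19: 5 × 0.1574 × 0.9819 = 0.77276
  20–24: 5 × 0.2626 × 0.9682 = 1.27125
  25–29: 5 × 0.3077 × 0.9671 = 1.48788
  30–34: 5 × 0.2292 × 0.9627 = 1.10325
  35–39: 5 × 0.0999 × 0.9483 = 0.47368
  40–44: 5 × 0.0250 × 0.9419 = 0.11774
  45–49: 5 × 0.0043 × 0.9339 = 0.02008
Sum = 5.24664
NRR = 0.485 × 5.24664 = 2.54462
With NRR above 1 the population is above replacement fertility.

2.545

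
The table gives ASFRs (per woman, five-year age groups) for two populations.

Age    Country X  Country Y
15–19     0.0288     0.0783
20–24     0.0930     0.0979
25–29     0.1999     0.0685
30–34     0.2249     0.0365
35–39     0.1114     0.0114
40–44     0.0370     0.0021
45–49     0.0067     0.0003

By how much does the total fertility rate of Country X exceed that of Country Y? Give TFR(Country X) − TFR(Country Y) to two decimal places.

Country X:
  Sum of ASFRs = 0.0288 + 0.0930 + 0.1999 + 0.2249 + 0.1114 + 0.0370 + 0.0067 = 0.7017
  TFR = 5 × 0.7017 = 3.5085
Country Y:
  Sum of ASFRs = 0.0783 + 0.0979 + 0.0685 + 0.0365 + 0.0114 + 0.0021 + 0.0003 = 0.2950
  TFR = 5 × 0.2950 = 1.475
Difference = 3.5085 − 1.475 = 2.0335

2.03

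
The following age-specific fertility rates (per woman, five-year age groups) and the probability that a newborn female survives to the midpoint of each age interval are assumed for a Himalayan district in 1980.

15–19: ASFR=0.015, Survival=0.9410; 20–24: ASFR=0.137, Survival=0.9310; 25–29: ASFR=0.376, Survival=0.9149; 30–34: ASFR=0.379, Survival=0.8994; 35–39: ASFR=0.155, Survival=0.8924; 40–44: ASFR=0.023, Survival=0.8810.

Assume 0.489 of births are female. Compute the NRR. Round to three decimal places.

Proportion female at birth = 0.489.
Per-age-group product (5 × ASFR × survival probability):
  15–19: 5 × 0.015 × 0.9410 = 0.07058
  20–24: 5 × 0.137 × 0.9310 = 0.63774
  25–29: 5 × 0.376 × 0.9149 = 1.72001
  30–34: 5 × 0.379 × 0.8994 = 1.70436
  35–39: 5 × 0.155 × 0.8924 = 0.69161
  40–44: 5 × 0.023 × 0.8810 = 0.10132
Sum = 4.92562
NRR = 0.489 × 4.92562 = 2.40863
An NRR exceeding 1 indicates intrinsic growth under these rates.

2.409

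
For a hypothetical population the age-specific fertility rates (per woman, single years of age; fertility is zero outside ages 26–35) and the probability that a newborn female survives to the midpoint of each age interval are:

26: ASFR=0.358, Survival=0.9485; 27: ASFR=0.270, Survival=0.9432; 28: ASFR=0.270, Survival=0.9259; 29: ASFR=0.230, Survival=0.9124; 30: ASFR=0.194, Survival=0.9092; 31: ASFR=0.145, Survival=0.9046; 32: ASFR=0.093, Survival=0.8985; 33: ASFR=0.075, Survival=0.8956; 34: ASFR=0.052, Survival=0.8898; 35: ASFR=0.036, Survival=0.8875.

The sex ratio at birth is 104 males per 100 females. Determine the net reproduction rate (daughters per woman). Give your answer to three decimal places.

Proportion female at birth = 100 / (100 + 104) = 0.49020.
Weighting each age-specific rate by interval width and survival:
  26: 1 × 0.358 × 0.9485 = 0.33956
  27: 1 × 0.270 × 0.9432 = 0.25466
  28: 1 × 0.270 × 0.9259 = 0.24999
  29: 1 × 0.230 × 0.9124 = 0.20985
  30: 1 × 0.194 × 0.9092 = 0.17638
  31: 1 × 0.145 × 0.9046 = 0.13117
  32: 1 × 0.093 × 0.8985 = 0.08356
  33: 1 × 0.075 × 0.8956 = 0.06717
  34: 1 × 0.052 × 0.8898 = 0.04627
  35: 1 × 0.036 × 0.8875 = 0.03195
Sum = 1.59056
NRR = 0.49020 × 1.59056 = 0.77969
With NRR below 1 the population is below replacement fertility.

0.780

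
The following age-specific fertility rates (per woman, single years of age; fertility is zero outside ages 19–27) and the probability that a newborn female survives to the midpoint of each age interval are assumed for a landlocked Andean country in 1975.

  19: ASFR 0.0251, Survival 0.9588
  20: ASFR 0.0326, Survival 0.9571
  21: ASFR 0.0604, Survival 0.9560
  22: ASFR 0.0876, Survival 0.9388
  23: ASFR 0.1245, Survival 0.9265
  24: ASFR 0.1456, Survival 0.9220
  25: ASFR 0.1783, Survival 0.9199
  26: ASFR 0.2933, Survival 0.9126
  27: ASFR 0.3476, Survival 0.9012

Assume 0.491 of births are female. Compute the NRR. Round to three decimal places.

0.584

Proportion female at birth = 0.491.
Survival-weighted fertility by age (1·fₓ·Sₓ):
  19: 1 × 0.0251 × 0.9588 = 0.02407
  20: 1 × 0.0326 × 0.9571 = 0.03120
  21: 1 × 0.0604 × 0.9560 = 0.05774
  22: 1 × 0.0876 × 0.9388 = 0.08224
  23: 1 × 0.1245 × 0.9265 = 0.11535
  24: 1 × 0.1456 × 0.9220 = 0.13424
  25: 1 × 0.1783 × 0.9199 = 0.16402
  26: 1 × 0.2933 × 0.9126 = 0.26767
  27: 1 × 0.3476 × 0.9012 = 0.31326
Sum = 1.18979
NRR = 0.491 × 1.18979 = 0.58419
With NRR below 1 the population is below replacement fertility.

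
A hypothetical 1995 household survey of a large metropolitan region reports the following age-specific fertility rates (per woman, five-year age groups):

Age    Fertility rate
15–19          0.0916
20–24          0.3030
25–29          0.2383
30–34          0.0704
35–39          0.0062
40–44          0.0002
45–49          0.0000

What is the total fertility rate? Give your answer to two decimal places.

Sum of ASFRs = 0.0916 + 0.3030 + 0.2383 + 0.0704 + 0.0062 + 0.0002 + 0.0000 = 0.7097
TFR = 5 × 0.7097 = 3.5485

3.55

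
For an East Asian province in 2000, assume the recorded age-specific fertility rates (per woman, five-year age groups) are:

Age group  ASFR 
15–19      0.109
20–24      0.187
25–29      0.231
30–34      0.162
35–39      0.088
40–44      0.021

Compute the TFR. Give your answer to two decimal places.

Sum of ASFRs = 0.109 + 0.187 + 0.231 + 0.162 + 0.088 + 0.021 = 0.798
TFR = 5 × 0.798 = 3.99

3.99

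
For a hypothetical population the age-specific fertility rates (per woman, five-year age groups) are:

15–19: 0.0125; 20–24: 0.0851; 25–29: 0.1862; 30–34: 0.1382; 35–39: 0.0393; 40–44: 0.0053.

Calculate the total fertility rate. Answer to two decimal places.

Sum of ASFRs = 0.0125 + 0.0851 + 0.1862 + 0.1382 + 0.0393 + 0.0053 = 0.4666
TFR = 5 × 0.4666 = 2.333

2.33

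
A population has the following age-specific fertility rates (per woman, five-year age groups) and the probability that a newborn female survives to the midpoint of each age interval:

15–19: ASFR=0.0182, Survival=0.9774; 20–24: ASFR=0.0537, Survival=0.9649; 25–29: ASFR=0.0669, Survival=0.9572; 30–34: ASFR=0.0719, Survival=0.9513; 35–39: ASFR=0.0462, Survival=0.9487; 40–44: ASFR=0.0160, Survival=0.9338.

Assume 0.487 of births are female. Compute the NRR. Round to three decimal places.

0.635

Proportion female at birth = 0.487.
Survival-weighted fertility by age (5·fₓ·Sₓ):
  15–19: 5 × 0.0182 × 0.9774 = 0.08894
  20–24: 5 × 0.0537 × 0.9649 = 0.25908
  25–29: 5 × 0.0669 × 0.9572 = 0.32018
  30–34: 5 × 0.0719 × 0.9513 = 0.34199
  35–39: 5 × 0.0462 × 0.9487 = 0.21915
  40–44: 5 × 0.0160 × 0.9338 = 0.07470
Sum = 1.30404
NRR = 0.487 × 1.30404 = 0.63507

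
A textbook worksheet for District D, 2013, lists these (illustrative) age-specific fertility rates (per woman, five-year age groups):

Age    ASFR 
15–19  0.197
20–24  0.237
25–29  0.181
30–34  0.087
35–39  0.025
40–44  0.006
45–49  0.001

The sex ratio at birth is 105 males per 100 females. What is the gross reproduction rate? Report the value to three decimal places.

Proportion female at birth = 100 / (100 + 105) = 0.48780.
Sum of ASFRs = 0.197 + 0.237 + 0.181 + 0.087 + 0.025 + 0.006 + 0.001 = 0.734
TFR = 5 × 0.734 = 3.67
GRR = 0.48780 × 3.67 = 1.79023

1.790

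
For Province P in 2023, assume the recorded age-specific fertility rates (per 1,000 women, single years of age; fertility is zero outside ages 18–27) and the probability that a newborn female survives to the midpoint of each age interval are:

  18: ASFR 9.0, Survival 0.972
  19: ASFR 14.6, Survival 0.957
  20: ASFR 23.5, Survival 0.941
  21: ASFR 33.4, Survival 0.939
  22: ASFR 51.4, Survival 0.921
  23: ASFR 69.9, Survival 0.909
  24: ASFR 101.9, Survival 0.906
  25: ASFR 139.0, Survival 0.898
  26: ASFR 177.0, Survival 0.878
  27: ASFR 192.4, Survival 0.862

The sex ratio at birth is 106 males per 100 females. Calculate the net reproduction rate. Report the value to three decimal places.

0.352

Proportion female at birth = 100 / (100 + 106) = 0.48544.
Each age group contributes 1 × ASFR × survival:
  18: 1 × 9.0/1000 × 0.972 = 0.00875
  19: 1 × 14.6/1000 × 0.957 = 0.01397
  20: 1 × 23.5/1000 × 0.941 = 0.02211
  21: 1 × 33.4/1000 × 0.939 = 0.03136
  22: 1 × 51.4/1000 × 0.921 = 0.04734
  23: 1 × 69.9/1000 × 0.909 = 0.06354
  24: 1 × 101.9/1000 × 0.906 = 0.09232
  25: 1 × 139.0/1000 × 0.898 = 0.12482
  26: 1 × 177.0/1000 × 0.878 = 0.15541
  27: 1 × 192.4/1000 × 0.862 = 0.16585
Sum = 0.72547
NRR = 0.48544 × 0.72547 = 0.35217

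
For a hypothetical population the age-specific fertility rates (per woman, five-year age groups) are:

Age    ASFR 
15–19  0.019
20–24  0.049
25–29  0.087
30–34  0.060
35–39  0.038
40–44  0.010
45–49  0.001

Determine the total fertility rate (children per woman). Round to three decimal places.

1.320

Sum of ASFRs = 0.019 + 0.049 + 0.087 + 0.060 + 0.038 + 0.010 + 0.001 = 0.264
TFR = 5 × 0.264 = 1.32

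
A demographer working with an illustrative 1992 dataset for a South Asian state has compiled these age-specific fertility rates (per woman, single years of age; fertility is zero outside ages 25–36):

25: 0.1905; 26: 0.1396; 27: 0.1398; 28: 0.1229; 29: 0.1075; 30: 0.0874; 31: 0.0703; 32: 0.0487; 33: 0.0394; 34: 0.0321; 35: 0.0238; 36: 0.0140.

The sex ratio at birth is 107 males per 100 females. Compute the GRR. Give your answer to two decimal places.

0.49

Proportion female at birth = 100 / (100 + 107) = 0.48309.
Sum of ASFRs = 0.1905 + 0.1396 + 0.1398 + 0.1229 + 0.1075 + 0.0874 + 0.0703 + 0.0487 + 0.0394 + 0.0321 + 0.0238 + 0.0140 = 1.0160
TFR = 1.016
GRR = 0.48309 × 1.016 = 0.49082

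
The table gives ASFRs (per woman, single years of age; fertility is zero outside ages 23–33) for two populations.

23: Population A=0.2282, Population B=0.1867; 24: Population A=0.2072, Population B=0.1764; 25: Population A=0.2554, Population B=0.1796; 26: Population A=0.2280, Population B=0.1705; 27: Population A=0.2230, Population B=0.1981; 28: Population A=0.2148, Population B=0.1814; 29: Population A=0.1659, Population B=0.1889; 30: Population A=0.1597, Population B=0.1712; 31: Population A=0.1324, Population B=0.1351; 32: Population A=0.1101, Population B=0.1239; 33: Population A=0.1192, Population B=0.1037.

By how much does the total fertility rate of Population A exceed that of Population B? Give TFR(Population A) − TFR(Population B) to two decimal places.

Population A:
  Sum of ASFRs = 0.2282 + 0.2072 + 0.2554 + 0.2280 + 0.2230 + 0.2148 + 0.1659 + 0.1597 + 0.1324 + 0.1101 + 0.1192 = 2.0439
  TFR = 2.0439
Population B:
  Sum of ASFRs = 0.1867 + 0.1764 + 0.1796 + 0.1705 + 0.1981 + 0.1814 + 0.1889 + 0.1712 + 0.1351 + 0.1239 + 0.1037 = 1.8155
  TFR = 1.8155
Difference = 2.0439 − 1.8155 = 0.2284

0.23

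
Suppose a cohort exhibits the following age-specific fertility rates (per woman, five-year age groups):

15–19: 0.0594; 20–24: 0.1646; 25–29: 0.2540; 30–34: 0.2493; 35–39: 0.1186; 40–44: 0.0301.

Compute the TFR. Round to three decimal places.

Sum of ASFRs = 0.0594 + 0.1646 + 0.2540 + 0.2493 + 0.1186 + 0.0301 = 0.8760
TFR = 5 × 0.8760 = 4.38

4.380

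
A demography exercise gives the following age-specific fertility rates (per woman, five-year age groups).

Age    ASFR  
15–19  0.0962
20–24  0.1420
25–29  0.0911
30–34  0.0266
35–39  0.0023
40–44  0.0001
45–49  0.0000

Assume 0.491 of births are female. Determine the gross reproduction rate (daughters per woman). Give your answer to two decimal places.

Proportion female at birth = 0.491.
Sum of ASFRs = 0.0962 + 0.1420 + 0.0911 + 0.0266 + 0.0023 + 0.0001 + 0.0000 = 0.3583
TFR = 5 × 0.3583 = 1.7915
GRR = 0.491 × 1.7915 = 0.87963

0.88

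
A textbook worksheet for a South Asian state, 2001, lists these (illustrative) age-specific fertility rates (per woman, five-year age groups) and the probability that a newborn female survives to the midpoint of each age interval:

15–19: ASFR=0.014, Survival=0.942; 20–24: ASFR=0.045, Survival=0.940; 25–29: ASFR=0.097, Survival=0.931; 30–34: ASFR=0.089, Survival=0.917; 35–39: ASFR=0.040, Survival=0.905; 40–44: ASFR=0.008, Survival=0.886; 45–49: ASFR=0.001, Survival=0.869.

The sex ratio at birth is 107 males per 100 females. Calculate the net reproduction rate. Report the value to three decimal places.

Proportion female at birth = 100 / (100 + 107) = 0.48309.
Survival-weighted fertility by age (5·fₓ·Sₓ):
  15–19: 5 × 0.014 × 0.942 = 0.06594
  20–24: 5 × 0.045 × 0.940 = 0.21150
  25–29: 5 × 0.097 × 0.931 = 0.45154
  30–34: 5 × 0.089 × 0.917 = 0.40807
  35–39: 5 × 0.040 × 0.905 = 0.18100
  40–44: 5 × 0.008 × 0.886 = 0.03544
  45–49: 5 × 0.001 × 0.869 = 0.00435
Sum = 1.35784
NRR = 0.48309 × 1.35784 = 0.65596
With NRR below 1 the population is below replacement fertility.

0.656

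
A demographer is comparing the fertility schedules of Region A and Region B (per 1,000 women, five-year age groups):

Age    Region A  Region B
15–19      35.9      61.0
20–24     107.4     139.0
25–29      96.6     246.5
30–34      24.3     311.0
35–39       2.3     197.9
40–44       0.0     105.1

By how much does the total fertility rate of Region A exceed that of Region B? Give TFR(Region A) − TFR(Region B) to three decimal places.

-3.970

Region A:
  Sum of ASFRs = 35.9 + 107.4 + 96.6 + 24.3 + 2.3 + 0.0 = 266.5
  TFR = 5 × 266.5 / 1000 = 1.3325
Region B:
  Sum of ASFRs = 61.0 + 139.0 + 246.5 + 311.0 + 197.9 + 105.1 = 1060.5
  TFR = 5 × 1060.5 / 1000 = 5.3025
Difference = 1.3325 − 5.3025 = -3.97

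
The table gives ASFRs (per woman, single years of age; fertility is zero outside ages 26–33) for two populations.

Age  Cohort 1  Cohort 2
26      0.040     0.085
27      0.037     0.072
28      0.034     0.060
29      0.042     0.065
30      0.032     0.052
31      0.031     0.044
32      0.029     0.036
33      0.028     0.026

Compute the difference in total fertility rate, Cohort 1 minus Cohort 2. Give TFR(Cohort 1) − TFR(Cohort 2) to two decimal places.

Cohort 1:
  Sum of ASFRs = 0.040 + 0.037 + 0.034 + 0.042 + 0.032 + 0.031 + 0.029 + 0.028 = 0.273
  TFR = 0.273
Cohort 2:
  Sum of ASFRs = 0.085 + 0.072 + 0.060 + 0.065 + 0.052 + 0.044 + 0.036 + 0.026 = 0.440
  TFR = 0.44
Difference = 0.273 − 0.44 = -0.167

-0.17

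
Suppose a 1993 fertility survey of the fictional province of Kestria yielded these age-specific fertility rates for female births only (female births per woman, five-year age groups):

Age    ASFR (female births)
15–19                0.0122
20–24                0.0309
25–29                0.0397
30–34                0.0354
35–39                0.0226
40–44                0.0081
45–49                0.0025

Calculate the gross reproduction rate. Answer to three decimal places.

0.757

Sum of female ASFRs = 0.0122 + 0.0309 + 0.0397 + 0.0354 + 0.0226 + 0.0081 + 0.0025 = 0.1514
GRR = 5 × 0.1514 = 0.757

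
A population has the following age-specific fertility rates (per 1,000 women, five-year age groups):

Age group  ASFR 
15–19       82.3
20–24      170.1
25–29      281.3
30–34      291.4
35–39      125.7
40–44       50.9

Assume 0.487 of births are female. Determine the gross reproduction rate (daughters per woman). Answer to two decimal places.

Proportion female at birth = 0.487.
Sum of ASFRs = 82.3 + 170.1 + 281.3 + 291.4 + 125.7 + 50.9 = 1001.7
TFR = 5 × 1001.7 / 1000 = 5.0085
GRR = 0.487 × 5.0085 = 2.43914

2.44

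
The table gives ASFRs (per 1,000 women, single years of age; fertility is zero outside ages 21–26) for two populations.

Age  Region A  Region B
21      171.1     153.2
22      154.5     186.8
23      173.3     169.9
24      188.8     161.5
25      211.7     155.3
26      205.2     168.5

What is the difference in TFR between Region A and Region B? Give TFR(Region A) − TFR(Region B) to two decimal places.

Region A:
  Sum of ASFRs = 171.1 + 154.5 + 173.3 + 188.8 + 211.7 + 205.2 = 1104.6
  TFR = 1104.6 / 1000 = 1.1046
Region B:
  Sum of ASFRs = 153.2 + 186.8 + 169.9 + 161.5 + 155.3 + 168.5 = 995.2
  TFR = 995.2 / 1000 = 0.9952
Difference = 1.1046 − 0.9952 = 0.1094

0.11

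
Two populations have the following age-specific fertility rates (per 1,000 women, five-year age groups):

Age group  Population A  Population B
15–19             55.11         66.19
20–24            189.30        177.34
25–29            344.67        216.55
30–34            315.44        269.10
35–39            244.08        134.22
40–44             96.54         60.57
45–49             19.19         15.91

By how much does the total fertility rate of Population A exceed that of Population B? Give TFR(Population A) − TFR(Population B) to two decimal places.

Population A:
  Sum of ASFRs = 55.11 + 189.30 + 344.67 + 315.44 + 244.08 + 96.54 + 19.19 = 1264.33
  TFR = 5 × 1264.33 / 1000 = 6.32165
Population B:
  Sum of ASFRs = 66.19 + 177.34 + 216.55 + 269.10 + 134.22 + 60.57 + 15.91 = 939.88
  TFR = 5 × 939.88 / 1000 = 4.6994
Difference = 6.32165 − 4.6994 = 1.62225

1.62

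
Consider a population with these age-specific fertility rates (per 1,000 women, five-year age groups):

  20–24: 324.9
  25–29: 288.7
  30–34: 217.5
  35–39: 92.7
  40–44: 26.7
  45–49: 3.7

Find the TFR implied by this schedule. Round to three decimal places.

4.771

Sum of ASFRs = 324.9 + 288.7 + 217.5 + 92.7 + 26.7 + 3.7 = 954.2
TFR = 5 × 954.2 / 1000 = 4.771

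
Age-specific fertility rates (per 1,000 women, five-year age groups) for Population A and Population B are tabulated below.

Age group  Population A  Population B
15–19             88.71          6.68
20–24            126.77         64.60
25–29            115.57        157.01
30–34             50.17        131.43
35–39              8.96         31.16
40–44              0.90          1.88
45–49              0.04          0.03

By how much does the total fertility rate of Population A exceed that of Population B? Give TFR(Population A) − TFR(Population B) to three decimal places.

-0.008

Population A:
  Sum of ASFRs = 88.71 + 126.77 + 115.57 + 50.17 + 8.96 + 0.90 + 0.04 = 391.12
  TFR = 5 × 391.12 / 1000 = 1.9556
Population B:
  Sum of ASFRs = 6.68 + 64.60 + 157.01 + 131.43 + 31.16 + 1.88 + 0.03 = 392.79
  TFR = 5 × 392.79 / 1000 = 1.96395
Difference = 1.9556 − 1.96395 = -0.00835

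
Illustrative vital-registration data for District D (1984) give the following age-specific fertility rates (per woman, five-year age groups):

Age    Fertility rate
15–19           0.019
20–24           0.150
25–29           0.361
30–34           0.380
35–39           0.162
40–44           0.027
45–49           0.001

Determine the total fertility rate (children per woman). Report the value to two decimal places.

5.50

Sum of ASFRs = 0.019 + 0.150 + 0.361 + 0.380 + 0.162 + 0.027 + 0.001 = 1.100
TFR = 5 × 1.100 = 5.5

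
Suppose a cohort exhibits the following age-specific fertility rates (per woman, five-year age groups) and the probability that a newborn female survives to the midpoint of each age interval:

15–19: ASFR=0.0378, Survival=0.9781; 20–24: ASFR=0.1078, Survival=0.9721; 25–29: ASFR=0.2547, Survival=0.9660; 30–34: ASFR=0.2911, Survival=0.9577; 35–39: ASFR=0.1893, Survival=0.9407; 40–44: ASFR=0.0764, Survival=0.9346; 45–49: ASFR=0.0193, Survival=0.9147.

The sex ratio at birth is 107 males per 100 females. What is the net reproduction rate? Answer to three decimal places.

2.255

Proportion female at birth = 100 / (100 + 107) = 0.48309.
Each age group contributes 5 × ASFR × survival:
  15–19: 5 × 0.0378 × 0.9781 = 0.18486
  20–24: 5 × 0.1078 × 0.9721 = 0.52396
  25–29: 5 × 0.2547 × 0.9660 = 1.23020
  30–34: 5 × 0.2911 × 0.9577 = 1.39393
  35–39: 5 × 0.1893 × 0.9407 = 0.89037
  40–44: 5 × 0.0764 × 0.9346 = 0.35702
  45–49: 5 × 0.0193 × 0.9147 = 0.08827
Sum = 4.66861
NRR = 0.48309 × 4.66861 = 2.25536
An NRR exceeding 1 indicates intrinsic growth under these rates.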